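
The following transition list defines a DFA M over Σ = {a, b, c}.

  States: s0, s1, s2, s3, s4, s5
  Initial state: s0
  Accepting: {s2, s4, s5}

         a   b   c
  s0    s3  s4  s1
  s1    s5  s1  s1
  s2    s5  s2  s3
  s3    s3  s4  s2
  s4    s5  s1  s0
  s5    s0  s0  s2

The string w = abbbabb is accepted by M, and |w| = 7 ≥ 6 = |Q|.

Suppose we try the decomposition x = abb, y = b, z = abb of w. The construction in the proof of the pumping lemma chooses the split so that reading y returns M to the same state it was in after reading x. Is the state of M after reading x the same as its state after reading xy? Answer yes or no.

Run of M on the first 4 characters of w = a b b b:
  step 0: s0  (start)
  step 1: s3  (read a: s0→s3)
  step 2: s4  (read b: s3→s4)
  step 3: s1  (read b: s4→s1)
  step 4: s1  (read b: s1→s1)

After x (step 3): s1. After xy (step 4): s1.
They match, so y = b drives M around a cycle from s1 back to itself; pumping y any number of times keeps M in s1 before reading z, and xyⁱz ∈ L(M) for every i ≥ 0.

yes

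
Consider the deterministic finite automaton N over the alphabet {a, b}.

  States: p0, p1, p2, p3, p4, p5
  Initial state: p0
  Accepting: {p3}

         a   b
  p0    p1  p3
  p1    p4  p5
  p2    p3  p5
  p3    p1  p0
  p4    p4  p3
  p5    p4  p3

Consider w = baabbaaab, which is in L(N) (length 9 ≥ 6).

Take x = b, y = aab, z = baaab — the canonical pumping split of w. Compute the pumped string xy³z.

baabaabaabbaaab

xy^3z = b·aab·aab·aab·baaab = baabaabaabbaaab.
Reading y = aab takes N from p3 back to p3, so after x·y·y·y the machine is still in p3, and z then leads to the accepting state p3. Hence baabaabaabbaaab ∈ L(N).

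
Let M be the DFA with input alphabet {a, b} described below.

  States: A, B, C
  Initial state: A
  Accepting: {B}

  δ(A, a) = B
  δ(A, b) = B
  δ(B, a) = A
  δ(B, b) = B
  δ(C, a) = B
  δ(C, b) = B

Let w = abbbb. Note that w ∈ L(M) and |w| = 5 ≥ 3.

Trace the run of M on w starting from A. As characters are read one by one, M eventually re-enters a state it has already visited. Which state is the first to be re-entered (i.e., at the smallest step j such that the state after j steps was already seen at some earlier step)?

B

Run of M on w = a b b b b:
  step 0: A  (start)
  step 1: B  (read a: A→B)
  step 2: B  (read b: B→B)   ← first repeat (B seen earlier)
  step 3: B  (read b: B→B)
  step 4: B  (read b: B→B)
  step 5: B  (read b: B→B)

The earliest repeat is at step j = 2: M is in B, which it already visited at step i = 1.
Pumping length from the standard proof: p = 3 (the number of states). The repeated state found above gives |xy| = j ≤ 3 and |y| = j − i ≥ 1.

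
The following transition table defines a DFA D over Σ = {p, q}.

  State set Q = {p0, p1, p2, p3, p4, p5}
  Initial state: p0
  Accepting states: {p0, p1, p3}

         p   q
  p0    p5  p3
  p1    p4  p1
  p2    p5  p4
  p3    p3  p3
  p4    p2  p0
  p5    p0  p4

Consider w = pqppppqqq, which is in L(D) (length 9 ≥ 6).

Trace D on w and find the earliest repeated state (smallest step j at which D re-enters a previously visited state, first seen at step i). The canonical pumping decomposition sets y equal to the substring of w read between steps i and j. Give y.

State sequence: p0 -p-> p5 -q-> p4 -p-> p2 -p-> p5 -p-> p0 -p-> p5 -q-> p4 -q-> p0 -q-> p3
First repeat at step 4: p5 was already visited.

So i = 1, j = 4, giving x = w[0:1] = p, y = w[1:4] = qpp, z = w[4:9] = ppqqq.
Check: |xy| = 4 ≤ 6 and |y| = 3 ≥ 1. Reading y takes D from p5 back to p5, so every xyⁱz is accepted.

qpp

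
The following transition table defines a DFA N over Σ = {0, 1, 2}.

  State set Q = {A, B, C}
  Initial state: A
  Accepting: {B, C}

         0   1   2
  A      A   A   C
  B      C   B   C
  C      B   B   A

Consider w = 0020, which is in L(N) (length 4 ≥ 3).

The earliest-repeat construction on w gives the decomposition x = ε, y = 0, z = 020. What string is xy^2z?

xy^2z = ε·0·0·020 = 00020.
Reading y = 0 takes N from A back to A, so after x·y·y the machine is still in A, and z then leads to the accepting state B. Hence 00020 ∈ L(N).

00020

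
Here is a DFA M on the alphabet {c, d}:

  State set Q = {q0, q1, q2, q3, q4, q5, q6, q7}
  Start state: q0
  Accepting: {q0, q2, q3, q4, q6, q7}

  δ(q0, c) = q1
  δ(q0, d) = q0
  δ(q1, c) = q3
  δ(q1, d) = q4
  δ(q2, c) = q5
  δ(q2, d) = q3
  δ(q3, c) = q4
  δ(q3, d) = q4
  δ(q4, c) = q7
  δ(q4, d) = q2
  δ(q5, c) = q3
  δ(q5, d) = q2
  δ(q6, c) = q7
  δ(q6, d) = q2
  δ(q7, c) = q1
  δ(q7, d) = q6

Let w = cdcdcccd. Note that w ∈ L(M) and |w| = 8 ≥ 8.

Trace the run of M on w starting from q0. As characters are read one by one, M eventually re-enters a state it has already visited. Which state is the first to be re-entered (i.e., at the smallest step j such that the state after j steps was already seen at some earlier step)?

Run of M on w = c d c d c c c d:
  step 0: q0  (start)
  step 1: q1  (read c: q0→q1)
  step 2: q4  (read d: q1→q4)
  step 3: q7  (read c: q4→q7)
  step 4: q6  (read d: q7→q6)
  step 5: q7  (read c: q6→q7)   ← first repeat (q7 seen earlier)
  step 6: q1  (read c: q7→q1)
  step 7: q3  (read c: q1→q3)
  step 8: q4  (read d: q3→q4)

The earliest repeat is at step j = 5: M is in q7, which it already visited at step i = 3.
With |Q| = 8, pigeonhole forces a state repeat no later than step 8; the substring read between the first and second visits to that state can be pumped.

q7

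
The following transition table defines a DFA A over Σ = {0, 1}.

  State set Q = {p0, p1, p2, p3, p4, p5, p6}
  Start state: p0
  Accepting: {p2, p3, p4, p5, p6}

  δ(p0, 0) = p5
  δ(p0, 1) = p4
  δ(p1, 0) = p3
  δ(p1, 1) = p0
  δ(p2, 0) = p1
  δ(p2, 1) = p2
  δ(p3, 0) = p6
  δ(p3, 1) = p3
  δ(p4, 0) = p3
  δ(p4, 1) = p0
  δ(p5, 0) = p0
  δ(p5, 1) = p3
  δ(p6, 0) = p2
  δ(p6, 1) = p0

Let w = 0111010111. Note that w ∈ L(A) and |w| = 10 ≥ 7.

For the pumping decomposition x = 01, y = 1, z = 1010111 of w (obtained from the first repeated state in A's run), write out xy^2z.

xy^2z = 01·1·1·1010111 = 01111010111.
Reading y = 1 takes A from p3 back to p3, so after x·y·y the machine is still in p3, and z then leads to the accepting state p3. Hence 01111010111 ∈ L(A).

01111010111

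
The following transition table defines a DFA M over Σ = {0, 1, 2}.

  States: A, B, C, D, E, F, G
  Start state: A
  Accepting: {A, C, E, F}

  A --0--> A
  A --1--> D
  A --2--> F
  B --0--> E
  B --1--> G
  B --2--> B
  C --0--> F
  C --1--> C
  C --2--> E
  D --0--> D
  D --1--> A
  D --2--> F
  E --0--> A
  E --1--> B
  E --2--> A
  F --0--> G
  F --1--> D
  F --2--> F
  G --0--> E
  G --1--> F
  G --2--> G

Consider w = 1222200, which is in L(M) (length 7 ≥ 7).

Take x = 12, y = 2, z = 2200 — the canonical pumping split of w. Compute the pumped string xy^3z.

xy^3z = 12·2·2·2·2200 = 122222200.
Reading y = 2 takes M from F back to F, so after x·y·y·y the machine is still in F, and z then leads to the accepting state E. Hence 122222200 ∈ L(M).

122222200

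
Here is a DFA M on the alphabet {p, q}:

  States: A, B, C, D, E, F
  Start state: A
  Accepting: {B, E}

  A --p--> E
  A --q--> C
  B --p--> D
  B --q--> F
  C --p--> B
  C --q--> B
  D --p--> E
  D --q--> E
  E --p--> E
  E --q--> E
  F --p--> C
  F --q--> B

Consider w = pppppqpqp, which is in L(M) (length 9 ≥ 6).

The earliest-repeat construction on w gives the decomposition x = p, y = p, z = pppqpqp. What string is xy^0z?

xy⁰z = xz = p·pppqpqp = ppppqpqp.
Reading y = p takes M from E back to E, so after x the machine is still in E, and z then leads to the accepting state E. Hence ppppqpqp ∈ L(M).

ppppqpqp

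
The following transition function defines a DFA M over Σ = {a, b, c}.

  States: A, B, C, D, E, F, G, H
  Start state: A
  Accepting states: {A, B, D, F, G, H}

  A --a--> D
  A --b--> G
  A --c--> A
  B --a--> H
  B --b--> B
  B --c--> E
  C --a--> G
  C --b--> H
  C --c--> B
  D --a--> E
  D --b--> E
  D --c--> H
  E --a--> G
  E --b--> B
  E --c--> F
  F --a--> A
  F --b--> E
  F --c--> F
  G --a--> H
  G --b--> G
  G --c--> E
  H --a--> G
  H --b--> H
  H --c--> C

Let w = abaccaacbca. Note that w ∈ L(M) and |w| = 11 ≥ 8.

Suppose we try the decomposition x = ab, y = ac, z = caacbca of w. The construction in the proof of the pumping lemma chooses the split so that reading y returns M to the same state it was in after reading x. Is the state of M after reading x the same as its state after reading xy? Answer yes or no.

yes

Run of M on the first 4 characters of w = a b a c:
  step 0: A  (start)
  step 1: D  (read a: A→D)
  step 2: E  (read b: D→E)
  step 3: G  (read a: E→G)
  step 4: E  (read c: G→E)

After x (step 2): E. After xy (step 4): E.
They match, so y = ac drives M around a cycle from E back to itself; pumping y any number of times keeps M in E before reading z, and xyⁱz ∈ L(M) for every i ≥ 0.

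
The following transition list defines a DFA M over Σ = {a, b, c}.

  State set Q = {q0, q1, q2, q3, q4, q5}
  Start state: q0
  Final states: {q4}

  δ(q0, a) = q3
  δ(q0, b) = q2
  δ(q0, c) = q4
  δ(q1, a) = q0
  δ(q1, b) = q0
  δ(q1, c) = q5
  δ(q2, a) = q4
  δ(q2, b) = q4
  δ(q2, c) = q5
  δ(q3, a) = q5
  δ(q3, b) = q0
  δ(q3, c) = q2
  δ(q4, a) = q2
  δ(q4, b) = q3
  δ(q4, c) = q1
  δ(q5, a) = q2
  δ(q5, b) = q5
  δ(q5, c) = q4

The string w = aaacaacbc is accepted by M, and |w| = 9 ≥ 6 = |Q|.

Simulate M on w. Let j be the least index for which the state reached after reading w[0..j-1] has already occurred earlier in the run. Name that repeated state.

q5

Run of M on w = a a a c a a c b c:
  step 0: q0  (start)
  step 1: q3  (read a: q0→q3)
  step 2: q5  (read a: q3→q5)
  step 3: q2  (read a: q5→q2)
  step 4: q5  (read c: q2→q5)   ← first repeat (q5 seen earlier)
  step 5: q2  (read a: q5→q2)
  step 6: q4  (read a: q2→q4)
  step 7: q1  (read c: q4→q1)
  step 8: q0  (read b: q1→q0)
  step 9: q4  (read c: q0→q4)

The earliest repeat is at step j = 4: M is in q5, which it already visited at step i = 2.
With |Q| = 6, pigeonhole forces a state repeat no later than step 6; the substring read between the first and second visits to that state can be pumped.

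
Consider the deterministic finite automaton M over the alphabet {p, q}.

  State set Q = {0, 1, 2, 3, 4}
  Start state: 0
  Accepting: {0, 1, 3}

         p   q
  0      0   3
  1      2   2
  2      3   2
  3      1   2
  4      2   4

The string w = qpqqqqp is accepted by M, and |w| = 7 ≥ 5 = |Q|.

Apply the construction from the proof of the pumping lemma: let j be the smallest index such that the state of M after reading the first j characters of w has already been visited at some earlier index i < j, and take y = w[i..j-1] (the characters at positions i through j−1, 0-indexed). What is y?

State sequence: 0 -q-> 3 -p-> 1 -q-> 2 -q-> 2 -q-> 2 -q-> 2 -p-> 3
First repeat at step 4: 2 was already visited.

So i = 3, j = 4, giving x = w[0:3] = qpq, y = w[3:4] = q, z = w[4:7] = qqp.
Check: |xy| = 4 ≤ 5 and |y| = 1 ≥ 1. Reading y takes M from 2 back to 2, so every xyⁱz is accepted.
The DFA has 5 states, so the proof of the pumping lemma guarantees a repeated state among the first 5+1 visited; the segment between the two visits is the pumpable y.

q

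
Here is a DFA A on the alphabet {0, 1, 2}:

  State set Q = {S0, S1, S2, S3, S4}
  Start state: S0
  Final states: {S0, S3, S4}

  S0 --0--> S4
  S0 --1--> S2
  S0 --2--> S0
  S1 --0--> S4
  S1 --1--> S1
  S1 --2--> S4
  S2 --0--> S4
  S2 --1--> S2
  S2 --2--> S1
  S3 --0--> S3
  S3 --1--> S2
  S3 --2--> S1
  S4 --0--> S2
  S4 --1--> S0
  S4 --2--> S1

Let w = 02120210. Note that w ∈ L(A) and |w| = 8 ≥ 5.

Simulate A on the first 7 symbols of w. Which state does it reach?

S1

State sequence: S0 -0-> S4 -2-> S1 -1-> S1 -2-> S4 -0-> S2 -2-> S1 -1-> S1

After reading 7 characters, A is in state S1.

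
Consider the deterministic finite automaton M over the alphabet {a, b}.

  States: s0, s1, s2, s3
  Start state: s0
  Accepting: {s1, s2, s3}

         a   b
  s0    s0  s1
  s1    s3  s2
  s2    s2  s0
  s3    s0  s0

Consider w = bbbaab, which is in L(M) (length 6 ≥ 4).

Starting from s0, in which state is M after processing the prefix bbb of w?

s0

State sequence: s0 -b-> s1 -b-> s2 -b-> s0

After reading 3 characters, M is in state s0.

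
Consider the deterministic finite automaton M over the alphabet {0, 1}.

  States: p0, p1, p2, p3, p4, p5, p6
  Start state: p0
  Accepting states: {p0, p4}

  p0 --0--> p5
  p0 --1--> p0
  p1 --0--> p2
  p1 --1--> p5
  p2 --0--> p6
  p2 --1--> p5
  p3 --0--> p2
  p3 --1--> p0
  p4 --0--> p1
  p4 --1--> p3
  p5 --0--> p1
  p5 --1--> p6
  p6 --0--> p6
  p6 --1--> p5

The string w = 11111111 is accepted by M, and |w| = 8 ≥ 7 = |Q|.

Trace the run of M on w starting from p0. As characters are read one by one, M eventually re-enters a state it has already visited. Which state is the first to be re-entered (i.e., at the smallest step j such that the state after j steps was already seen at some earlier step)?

p0

Run of M on w = 1 1 1 1 1 1 1 1:
  step 0: p0  (start)
  step 1: p0  (read 1: p0→p0)   ← first repeat (p0 seen earlier)
  step 2: p0  (read 1: p0→p0)
  step 3: p0  (read 1: p0→p0)
  step 4: p0  (read 1: p0→p0)
  step 5: p0  (read 1: p0→p0)
  step 6: p0  (read 1: p0→p0)
  step 7: p0  (read 1: p0→p0)
  step 8: p0  (read 1: p0→p0)

The earliest repeat is at step j = 1: M is in p0, which it already visited at step i = 0.
With |Q| = 7, pigeonhole forces a state repeat no later than step 7; the substring read between the first and second visits to that state can be pumped.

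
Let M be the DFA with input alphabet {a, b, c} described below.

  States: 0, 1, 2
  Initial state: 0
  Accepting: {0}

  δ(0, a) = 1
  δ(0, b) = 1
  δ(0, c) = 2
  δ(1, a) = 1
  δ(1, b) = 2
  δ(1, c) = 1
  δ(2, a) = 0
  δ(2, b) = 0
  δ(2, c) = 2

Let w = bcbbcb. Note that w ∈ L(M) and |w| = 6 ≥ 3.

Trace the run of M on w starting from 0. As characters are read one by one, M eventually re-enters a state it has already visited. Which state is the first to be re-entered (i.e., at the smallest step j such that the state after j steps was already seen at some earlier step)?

Run of M on w = b c b b c b:
  step 0: 0  (start)
  step 1: 1  (read b: 0→1)
  step 2: 1  (read c: 1→1)   ← first repeat (1 seen earlier)
  step 3: 2  (read b: 1→2)
  step 4: 0  (read b: 2→0)
  step 5: 2  (read c: 0→2)
  step 6: 0  (read b: 2→0)

The earliest repeat is at step j = 2: M is in 1, which it already visited at step i = 1.
Since M has 3 states, any run of length ≥ 3 visits 3+1 states, so by pigeonhole some state repeats within the first 3 steps — that repeat gives the pumpable loop.

1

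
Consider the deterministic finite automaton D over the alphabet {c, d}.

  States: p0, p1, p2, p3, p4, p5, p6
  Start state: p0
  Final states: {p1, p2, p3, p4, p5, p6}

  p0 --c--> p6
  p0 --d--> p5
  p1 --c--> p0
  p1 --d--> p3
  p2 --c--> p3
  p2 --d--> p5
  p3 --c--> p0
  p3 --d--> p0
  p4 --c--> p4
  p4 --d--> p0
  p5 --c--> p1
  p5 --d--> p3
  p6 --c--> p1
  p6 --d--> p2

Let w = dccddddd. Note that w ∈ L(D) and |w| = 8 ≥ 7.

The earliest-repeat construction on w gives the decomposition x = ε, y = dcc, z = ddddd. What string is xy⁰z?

ddddd

xy⁰z = xz = ε·ddddd = ddddd.
Reading y = dcc takes D from p0 back to p0, so after x the machine is still in p0, and z then leads to the accepting state p3. Hence ddddd ∈ L(D).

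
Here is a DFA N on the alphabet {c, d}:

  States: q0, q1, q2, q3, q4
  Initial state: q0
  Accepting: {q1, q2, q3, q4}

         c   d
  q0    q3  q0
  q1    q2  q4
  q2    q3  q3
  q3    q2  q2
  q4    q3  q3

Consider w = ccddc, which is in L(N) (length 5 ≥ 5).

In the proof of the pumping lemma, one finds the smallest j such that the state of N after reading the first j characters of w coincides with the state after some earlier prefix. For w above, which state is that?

State sequence: q0 -c-> q3 -c-> q2 -d-> q3 -d-> q2 -c-> q3
First repeat at step 3: q3 was already visited.

The earliest repeat is at step j = 3: N is in q3, which it already visited at step i = 1.
Since N has 5 states, any run of length ≥ 5 visits 5+1 states, so by pigeonhole some state repeats within the first 5 steps — that repeat gives the pumpable loop.

q3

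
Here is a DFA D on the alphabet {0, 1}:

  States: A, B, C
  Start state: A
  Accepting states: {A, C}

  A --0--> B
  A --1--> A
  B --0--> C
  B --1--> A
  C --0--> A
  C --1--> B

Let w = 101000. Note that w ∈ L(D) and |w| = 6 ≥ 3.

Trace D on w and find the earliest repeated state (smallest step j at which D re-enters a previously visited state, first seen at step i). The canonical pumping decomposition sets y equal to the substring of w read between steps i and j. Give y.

Run of D on w = 1 0 1 0 0 0:
  step 0: A  (start)
  step 1: A  (read 1: A→A)   ← first repeat (A seen earlier)
  step 2: B  (read 0: A→B)
  step 3: A  (read 1: B→A)
  step 4: B  (read 0: A→B)
  step 5: C  (read 0: B→C)
  step 6: A  (read 0: C→A)

So i = 0, j = 1, giving x = w[0:0] = ε, y = w[0:1] = 1, z = w[1:6] = 01000.
Check: |xy| = 1 ≤ 3 and |y| = 1 ≥ 1. Reading y takes D from A back to A, so every xyⁱz is accepted.

1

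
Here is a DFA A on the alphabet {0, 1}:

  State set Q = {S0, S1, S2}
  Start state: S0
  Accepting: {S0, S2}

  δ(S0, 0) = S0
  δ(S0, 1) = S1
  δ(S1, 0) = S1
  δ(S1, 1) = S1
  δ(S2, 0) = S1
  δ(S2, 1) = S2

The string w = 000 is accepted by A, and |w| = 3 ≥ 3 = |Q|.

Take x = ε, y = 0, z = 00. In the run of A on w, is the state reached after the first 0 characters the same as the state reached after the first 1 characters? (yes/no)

Run of A on the first 1 characters of w = 0:
  step 0: S0  (start)
  step 1: S0  (read 0: S0→S0)

After x (step 0): S0. After xy (step 1): S0.
They match, so y = 0 drives A around a cycle from S0 back to itself; pumping y any number of times keeps A in S0 before reading z, and xyⁱz ∈ L(A) for every i ≥ 0.

yes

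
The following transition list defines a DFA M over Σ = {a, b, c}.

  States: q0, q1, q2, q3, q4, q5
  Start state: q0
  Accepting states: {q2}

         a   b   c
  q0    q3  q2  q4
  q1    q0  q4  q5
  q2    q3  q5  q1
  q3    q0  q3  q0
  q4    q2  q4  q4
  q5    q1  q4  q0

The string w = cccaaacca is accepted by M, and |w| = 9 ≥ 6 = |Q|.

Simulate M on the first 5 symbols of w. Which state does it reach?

State sequence: q0 -c-> q4 -c-> q4 -c-> q4 -a-> q2 -a-> q3

After reading 5 characters, M is in state q3.
(This kind of state-tracing is the core of the pumping-lemma construction: with 6 states, pigeonhole forces a repeat within the first 6 steps.)

q3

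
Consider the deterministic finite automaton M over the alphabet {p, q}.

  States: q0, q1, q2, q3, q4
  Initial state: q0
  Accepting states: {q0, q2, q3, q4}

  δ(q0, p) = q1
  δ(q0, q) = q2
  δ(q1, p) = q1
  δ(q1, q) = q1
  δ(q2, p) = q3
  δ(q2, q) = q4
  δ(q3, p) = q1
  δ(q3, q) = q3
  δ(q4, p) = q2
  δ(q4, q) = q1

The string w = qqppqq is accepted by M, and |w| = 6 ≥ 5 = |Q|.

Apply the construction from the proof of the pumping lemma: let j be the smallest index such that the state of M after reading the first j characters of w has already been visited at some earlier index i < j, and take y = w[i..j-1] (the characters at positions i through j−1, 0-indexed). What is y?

State sequence: q0 -q-> q2 -q-> q4 -p-> q2 -p-> q3 -q-> q3 -q-> q3
First repeat at step 3: q2 was already visited.

So i = 1, j = 3, giving x = w[0:1] = q, y = w[1:3] = qp, z = w[3:6] = pqq.
Check: |xy| = 3 ≤ 5 and |y| = 2 ≥ 1. Reading y takes M from q2 back to q2, so every xyⁱz is accepted.

qp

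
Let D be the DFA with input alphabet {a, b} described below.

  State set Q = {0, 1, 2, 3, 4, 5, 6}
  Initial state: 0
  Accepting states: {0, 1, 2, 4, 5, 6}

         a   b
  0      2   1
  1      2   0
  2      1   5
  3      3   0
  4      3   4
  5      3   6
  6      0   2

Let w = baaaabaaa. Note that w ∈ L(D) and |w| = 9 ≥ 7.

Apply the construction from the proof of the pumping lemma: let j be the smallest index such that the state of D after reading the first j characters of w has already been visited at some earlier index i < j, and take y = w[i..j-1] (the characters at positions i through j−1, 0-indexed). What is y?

aa

Run of D on w = b a a a a b a a a:
  step 0: 0  (start)
  step 1: 1  (read b: 0→1)
  step 2: 2  (read a: 1→2)
  step 3: 1  (read a: 2→1)   ← first repeat (1 seen earlier)
  step 4: 2  (read a: 1→2)
  step 5: 1  (read a: 2→1)
  step 6: 0  (read b: 1→0)
  step 7: 2  (read a: 0→2)
  step 8: 1  (read a: 2→1)
  step 9: 2  (read a: 1→2)

So i = 1, j = 3, giving x = w[0:1] = b, y = w[1:3] = aa, z = w[3:9] = aabaaa.
Check: |xy| = 3 ≤ 7 and |y| = 2 ≥ 1. Reading y takes D from 1 back to 1, so every xyⁱz is accepted.
Pumping length from the standard proof: p = 7 (the number of states). The repeated state found above gives |xy| = j ≤ 7 and |y| = j − i ≥ 1.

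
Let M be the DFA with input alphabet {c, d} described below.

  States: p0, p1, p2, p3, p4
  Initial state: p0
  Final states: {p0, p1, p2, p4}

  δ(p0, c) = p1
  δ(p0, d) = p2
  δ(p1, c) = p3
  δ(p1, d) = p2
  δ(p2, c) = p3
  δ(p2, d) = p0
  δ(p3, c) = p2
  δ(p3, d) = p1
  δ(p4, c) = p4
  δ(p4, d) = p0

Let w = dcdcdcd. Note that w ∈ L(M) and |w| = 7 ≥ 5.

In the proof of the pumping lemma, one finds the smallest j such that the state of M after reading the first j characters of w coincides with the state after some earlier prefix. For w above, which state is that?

p3

Run of M on w = d c d c d c d:
  step 0: p0  (start)
  step 1: p2  (read d: p0→p2)
  step 2: p3  (read c: p2→p3)
  step 3: p1  (read d: p3→p1)
  step 4: p3  (read c: p1→p3)   ← first repeat (p3 seen earlier)
  step 5: p1  (read d: p3→p1)
  step 6: p3  (read c: p1→p3)
  step 7: p1  (read d: p3→p1)

The earliest repeat is at step j = 4: M is in p3, which it already visited at step i = 2.
Pumping length from the standard proof: p = 5 (the number of states). The repeated state found above gives |xy| = j ≤ 5 and |y| = j − i ≥ 1.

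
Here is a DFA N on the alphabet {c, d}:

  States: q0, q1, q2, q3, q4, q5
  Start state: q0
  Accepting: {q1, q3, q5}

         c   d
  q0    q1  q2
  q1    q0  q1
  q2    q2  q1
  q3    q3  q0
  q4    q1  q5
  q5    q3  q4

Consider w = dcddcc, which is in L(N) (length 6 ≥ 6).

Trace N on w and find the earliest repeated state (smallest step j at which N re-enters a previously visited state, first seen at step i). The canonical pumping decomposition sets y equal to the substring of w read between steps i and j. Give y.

c

State sequence: q0 -d-> q2 -c-> q2 -d-> q1 -d-> q1 -c-> q0 -c-> q1
First repeat at step 2: q2 was already visited.

So i = 1, j = 2, giving x = w[0:1] = d, y = w[1:2] = c, z = w[2:6] = ddcc.
Check: |xy| = 2 ≤ 6 and |y| = 1 ≥ 1. Reading y takes N from q2 back to q2, so every xyⁱz is accepted.
Pumping length from the standard proof: p = 6 (the number of states). The repeated state found above gives |xy| = j ≤ 6 and |y| = j − i ≥ 1.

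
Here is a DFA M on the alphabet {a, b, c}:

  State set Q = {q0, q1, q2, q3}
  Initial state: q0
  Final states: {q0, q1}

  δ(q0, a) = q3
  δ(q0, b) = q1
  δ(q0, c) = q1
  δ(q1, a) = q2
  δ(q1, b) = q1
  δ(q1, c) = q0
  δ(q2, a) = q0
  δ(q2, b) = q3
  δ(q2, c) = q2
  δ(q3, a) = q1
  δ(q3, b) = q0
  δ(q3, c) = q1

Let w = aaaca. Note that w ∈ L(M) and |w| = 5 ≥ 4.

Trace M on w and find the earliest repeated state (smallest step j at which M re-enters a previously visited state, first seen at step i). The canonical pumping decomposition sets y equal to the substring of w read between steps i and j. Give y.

c

Run of M on w = a a a c a:
  step 0: q0  (start)
  step 1: q3  (read a: q0→q3)
  step 2: q1  (read a: q3→q1)
  step 3: q2  (read a: q1→q2)
  step 4: q2  (read c: q2→q2)   ← first repeat (q2 seen earlier)
  step 5: q0  (read a: q2→q0)

So i = 3, j = 4, giving x = w[0:3] = aaa, y = w[3:4] = c, z = w[4:5] = a.
Check: |xy| = 4 ≤ 4 and |y| = 1 ≥ 1. Reading y takes M from q2 back to q2, so every xyⁱz is accepted.
With |Q| = 4, pigeonhole forces a state repeat no later than step 4; the substring read between the first and second visits to that state can be pumped.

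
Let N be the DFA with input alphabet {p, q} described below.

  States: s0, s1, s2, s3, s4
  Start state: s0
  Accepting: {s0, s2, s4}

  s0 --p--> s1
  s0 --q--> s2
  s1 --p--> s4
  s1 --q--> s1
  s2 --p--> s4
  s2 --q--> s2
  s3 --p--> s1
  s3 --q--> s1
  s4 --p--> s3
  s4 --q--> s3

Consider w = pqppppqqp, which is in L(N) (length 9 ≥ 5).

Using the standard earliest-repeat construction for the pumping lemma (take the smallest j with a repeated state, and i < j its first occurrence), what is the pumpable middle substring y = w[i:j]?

q

State sequence: s0 -p-> s1 -q-> s1 -p-> s4 -p-> s3 -p-> s1 -p-> s4 -q-> s3 -q-> s1 -p-> s4
First repeat at step 2: s1 was already visited.

So i = 1, j = 2, giving x = w[0:1] = p, y = w[1:2] = q, z = w[2:9] = ppppqqp.
Check: |xy| = 2 ≤ 5 and |y| = 1 ≥ 1. Reading y takes N from s1 back to s1, so every xyⁱz is accepted.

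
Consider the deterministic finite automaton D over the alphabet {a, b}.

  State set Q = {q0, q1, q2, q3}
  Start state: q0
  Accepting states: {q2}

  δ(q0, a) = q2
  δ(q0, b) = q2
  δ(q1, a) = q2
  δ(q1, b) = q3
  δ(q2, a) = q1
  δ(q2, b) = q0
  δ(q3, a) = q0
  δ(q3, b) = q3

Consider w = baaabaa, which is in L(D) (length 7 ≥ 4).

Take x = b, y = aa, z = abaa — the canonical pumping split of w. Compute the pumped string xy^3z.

xy^3z = b·aa·aa·aa·abaa = baaaaaaabaa.
Reading y = aa takes D from q2 back to q2, so after x·y·y·y the machine is still in q2, and z then leads to the accepting state q2. Hence baaaaaaabaa ∈ L(D).

baaaaaaabaa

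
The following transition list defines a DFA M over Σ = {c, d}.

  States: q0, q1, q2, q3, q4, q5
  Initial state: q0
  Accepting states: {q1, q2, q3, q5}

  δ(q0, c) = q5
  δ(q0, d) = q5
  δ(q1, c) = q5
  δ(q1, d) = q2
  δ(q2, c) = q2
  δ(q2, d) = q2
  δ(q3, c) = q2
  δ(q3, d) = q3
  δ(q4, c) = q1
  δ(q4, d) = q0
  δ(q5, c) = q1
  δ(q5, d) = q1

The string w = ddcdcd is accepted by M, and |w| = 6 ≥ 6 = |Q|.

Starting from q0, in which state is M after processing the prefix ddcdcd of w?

q1

State sequence: q0 -d-> q5 -d-> q1 -c-> q5 -d-> q1 -c-> q5 -d-> q1

After reading 6 characters, M is in state q1.
(This kind of state-tracing is the core of the pumping-lemma construction: with 6 states, pigeonhole forces a repeat within the first 6 steps.)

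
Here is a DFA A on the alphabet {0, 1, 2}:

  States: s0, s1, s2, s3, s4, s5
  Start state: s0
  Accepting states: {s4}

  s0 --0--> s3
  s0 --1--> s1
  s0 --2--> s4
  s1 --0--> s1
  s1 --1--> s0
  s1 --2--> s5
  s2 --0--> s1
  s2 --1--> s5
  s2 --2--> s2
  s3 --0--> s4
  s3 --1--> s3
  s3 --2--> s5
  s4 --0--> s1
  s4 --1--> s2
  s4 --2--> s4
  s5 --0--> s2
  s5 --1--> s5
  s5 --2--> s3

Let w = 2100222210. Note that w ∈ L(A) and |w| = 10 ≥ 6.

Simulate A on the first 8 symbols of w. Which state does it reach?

s3

Run of A on the first 8 characters of w = 2 1 0 0 2 2 2 2:
  step 0: s0  (start)
  step 1: s4  (read 2: s0→s4)
  step 2: s2  (read 1: s4→s2)
  step 3: s1  (read 0: s2→s1)
  step 4: s1  (read 0: s1→s1)
  step 5: s5  (read 2: s1→s5)
  step 6: s3  (read 2: s5→s3)
  step 7: s5  (read 2: s3→s5)
  step 8: s3  (read 2: s5→s3)

After reading 8 characters, A is in state s3.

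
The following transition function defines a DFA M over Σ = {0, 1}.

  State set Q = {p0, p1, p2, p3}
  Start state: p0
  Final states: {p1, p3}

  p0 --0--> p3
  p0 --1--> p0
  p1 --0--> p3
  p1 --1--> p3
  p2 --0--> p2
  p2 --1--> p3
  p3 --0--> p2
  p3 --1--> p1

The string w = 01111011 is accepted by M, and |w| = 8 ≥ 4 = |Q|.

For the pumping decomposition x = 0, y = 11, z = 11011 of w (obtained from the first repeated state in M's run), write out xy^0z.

xy⁰z = xz = 0·11011 = 011011.
Reading y = 11 takes M from p3 back to p3, so after x the machine is still in p3, and z then leads to the accepting state p1. Hence 011011 ∈ L(M).

011011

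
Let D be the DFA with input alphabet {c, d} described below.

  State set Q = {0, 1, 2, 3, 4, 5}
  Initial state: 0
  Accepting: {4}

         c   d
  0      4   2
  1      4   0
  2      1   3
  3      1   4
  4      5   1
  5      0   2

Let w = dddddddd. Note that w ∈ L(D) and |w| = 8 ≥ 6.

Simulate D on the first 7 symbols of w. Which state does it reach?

State sequence: 0 -d-> 2 -d-> 3 -d-> 4 -d-> 1 -d-> 0 -d-> 2 -d-> 3

After reading 7 characters, D is in state 3.

3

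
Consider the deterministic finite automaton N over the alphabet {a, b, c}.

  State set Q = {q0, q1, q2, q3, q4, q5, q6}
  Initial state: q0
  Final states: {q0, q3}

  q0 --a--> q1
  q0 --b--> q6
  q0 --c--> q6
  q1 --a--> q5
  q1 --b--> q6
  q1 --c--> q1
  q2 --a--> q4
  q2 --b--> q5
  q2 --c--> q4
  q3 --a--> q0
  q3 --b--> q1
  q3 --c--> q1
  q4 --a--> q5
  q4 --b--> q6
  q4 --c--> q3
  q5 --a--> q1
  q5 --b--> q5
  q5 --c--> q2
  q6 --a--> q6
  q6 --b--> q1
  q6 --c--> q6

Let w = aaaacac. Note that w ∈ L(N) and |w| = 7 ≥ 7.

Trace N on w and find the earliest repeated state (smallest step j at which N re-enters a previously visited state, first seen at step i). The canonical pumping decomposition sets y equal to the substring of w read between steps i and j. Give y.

Run of N on w = a a a a c a c:
  step 0: q0  (start)
  step 1: q1  (read a: q0→q1)
  step 2: q5  (read a: q1→q5)
  step 3: q1  (read a: q5→q1)   ← first repeat (q1 seen earlier)
  step 4: q5  (read a: q1→q5)
  step 5: q2  (read c: q5→q2)
  step 6: q4  (read a: q2→q4)
  step 7: q3  (read c: q4→q3)

So i = 1, j = 3, giving x = w[0:1] = a, y = w[1:3] = aa, z = w[3:7] = acac.
Check: |xy| = 3 ≤ 7 and |y| = 2 ≥ 1. Reading y takes N from q1 back to q1, so every xyⁱz is accepted.

aa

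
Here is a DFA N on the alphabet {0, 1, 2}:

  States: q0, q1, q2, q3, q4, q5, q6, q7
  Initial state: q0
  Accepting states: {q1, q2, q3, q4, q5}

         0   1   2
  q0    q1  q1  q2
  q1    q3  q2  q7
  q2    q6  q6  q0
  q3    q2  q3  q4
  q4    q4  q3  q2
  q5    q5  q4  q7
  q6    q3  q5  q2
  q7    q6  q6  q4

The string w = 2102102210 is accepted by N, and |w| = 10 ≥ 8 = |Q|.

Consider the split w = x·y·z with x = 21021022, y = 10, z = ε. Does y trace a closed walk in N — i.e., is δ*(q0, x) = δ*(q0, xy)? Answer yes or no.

State sequence: q0 -2-> q2 -1-> q6 -0-> q3 -2-> q4 -1-> q3 -0-> q2 -2-> q0 -2-> q2 -1-> q6 -0-> q3

After x (step 8): q2. After xy (step 10): q3.
They differ (q2 ≠ q3), so y is not a cycle from the state after x; this split is not the one the pumping-lemma construction produces, and pumping y need not keep the string in L(N).

no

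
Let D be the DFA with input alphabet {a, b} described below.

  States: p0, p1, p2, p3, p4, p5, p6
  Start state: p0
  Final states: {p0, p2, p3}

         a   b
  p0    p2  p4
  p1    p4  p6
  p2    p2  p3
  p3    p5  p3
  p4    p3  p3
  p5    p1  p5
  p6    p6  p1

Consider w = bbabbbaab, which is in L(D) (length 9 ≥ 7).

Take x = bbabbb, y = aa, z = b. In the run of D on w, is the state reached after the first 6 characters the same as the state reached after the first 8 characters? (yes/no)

no

Run of D on the first 8 characters of w = b b a b b b a a:
  step 0: p0  (start)
  step 1: p4  (read b: p0→p4)
  step 2: p3  (read b: p4→p3)
  step 3: p5  (read a: p3→p5)
  step 4: p5  (read b: p5→p5)
  step 5: p5  (read b: p5→p5)
  step 6: p5  (read b: p5→p5)
  step 7: p1  (read a: p5→p1)
  step 8: p4  (read a: p1→p4)

After x (step 6): p5. After xy (step 8): p4.
They differ (p5 ≠ p4), so y is not a cycle from the state after x; this split is not the one the pumping-lemma construction produces, and pumping y need not keep the string in L(D).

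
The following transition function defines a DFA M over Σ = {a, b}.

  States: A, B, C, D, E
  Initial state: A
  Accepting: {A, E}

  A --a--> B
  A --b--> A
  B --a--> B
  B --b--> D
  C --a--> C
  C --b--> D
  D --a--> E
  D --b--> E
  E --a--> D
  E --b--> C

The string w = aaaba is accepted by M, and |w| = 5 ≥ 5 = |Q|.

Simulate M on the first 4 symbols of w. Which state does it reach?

D

Run of M on the first 4 characters of w = a a a b:
  step 0: A  (start)
  step 1: B  (read a: A→B)
  step 2: B  (read a: B→B)
  step 3: B  (read a: B→B)
  step 4: D  (read b: B→D)

After reading 4 characters, M is in state D.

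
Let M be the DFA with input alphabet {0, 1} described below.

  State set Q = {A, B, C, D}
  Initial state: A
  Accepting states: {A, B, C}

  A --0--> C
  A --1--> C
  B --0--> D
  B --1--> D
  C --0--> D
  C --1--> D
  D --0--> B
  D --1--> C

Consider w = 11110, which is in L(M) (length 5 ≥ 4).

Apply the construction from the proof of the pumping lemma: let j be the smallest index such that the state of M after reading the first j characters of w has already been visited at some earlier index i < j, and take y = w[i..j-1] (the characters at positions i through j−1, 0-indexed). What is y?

State sequence: A -1-> C -1-> D -1-> C -1-> D -0-> B
First repeat at step 3: C was already visited.

So i = 1, j = 3, giving x = w[0:1] = 1, y = w[1:3] = 11, z = w[3:5] = 10.
Check: |xy| = 3 ≤ 4 and |y| = 2 ≥ 1. Reading y takes M from C back to C, so every xyⁱz is accepted.
Pumping length from the standard proof: p = 4 (the number of states). The repeated state found above gives |xy| = j ≤ 4 and |y| = j − i ≥ 1.

11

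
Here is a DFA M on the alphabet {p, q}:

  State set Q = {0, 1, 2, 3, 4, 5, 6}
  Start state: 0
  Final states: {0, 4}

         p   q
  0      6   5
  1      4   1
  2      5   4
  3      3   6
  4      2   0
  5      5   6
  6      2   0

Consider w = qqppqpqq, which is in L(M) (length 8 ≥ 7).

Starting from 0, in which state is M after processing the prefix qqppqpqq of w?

State sequence: 0 -q-> 5 -q-> 6 -p-> 2 -p-> 5 -q-> 6 -p-> 2 -q-> 4 -q-> 0

After reading 8 characters, M is in state 0.

0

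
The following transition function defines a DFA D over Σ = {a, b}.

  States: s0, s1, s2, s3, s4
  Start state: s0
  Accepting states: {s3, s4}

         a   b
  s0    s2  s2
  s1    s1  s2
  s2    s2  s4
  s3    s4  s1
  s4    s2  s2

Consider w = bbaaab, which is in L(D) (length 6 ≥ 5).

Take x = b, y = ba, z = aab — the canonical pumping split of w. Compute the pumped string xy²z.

bbabaaab

xy^2z = b·ba·ba·aab = bbabaaab.
Reading y = ba takes D from s2 back to s2, so after x·y·y the machine is still in s2, and z then leads to the accepting state s4. Hence bbabaaab ∈ L(D).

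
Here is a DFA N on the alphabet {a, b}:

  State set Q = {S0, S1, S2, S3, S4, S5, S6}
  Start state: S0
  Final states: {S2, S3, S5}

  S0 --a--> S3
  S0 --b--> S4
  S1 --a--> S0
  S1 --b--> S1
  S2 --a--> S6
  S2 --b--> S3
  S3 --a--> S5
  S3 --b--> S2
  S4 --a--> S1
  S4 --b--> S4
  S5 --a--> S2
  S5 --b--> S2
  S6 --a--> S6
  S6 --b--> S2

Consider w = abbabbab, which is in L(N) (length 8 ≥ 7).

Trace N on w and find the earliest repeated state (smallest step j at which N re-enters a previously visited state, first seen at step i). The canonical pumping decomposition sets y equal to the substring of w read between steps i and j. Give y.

bb

State sequence: S0 -a-> S3 -b-> S2 -b-> S3 -a-> S5 -b-> S2 -b-> S3 -a-> S5 -b-> S2
First repeat at step 3: S3 was already visited.

So i = 1, j = 3, giving x = w[0:1] = a, y = w[1:3] = bb, z = w[3:8] = abbab.
Check: |xy| = 3 ≤ 7 and |y| = 2 ≥ 1. Reading y takes N from S3 back to S3, so every xyⁱz is accepted.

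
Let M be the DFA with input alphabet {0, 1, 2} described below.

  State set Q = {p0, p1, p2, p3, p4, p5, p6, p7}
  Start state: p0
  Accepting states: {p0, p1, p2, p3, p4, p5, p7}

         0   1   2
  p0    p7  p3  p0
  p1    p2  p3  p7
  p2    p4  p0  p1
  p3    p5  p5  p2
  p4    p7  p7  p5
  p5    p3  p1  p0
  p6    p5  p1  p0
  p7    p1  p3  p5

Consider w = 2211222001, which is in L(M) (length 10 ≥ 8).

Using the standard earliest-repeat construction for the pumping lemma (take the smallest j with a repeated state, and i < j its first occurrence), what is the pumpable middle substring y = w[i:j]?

2

Run of M on w = 2 2 1 1 2 2 2 0 0 1:
  step 0: p0  (start)
  step 1: p0  (read 2: p0→p0)   ← first repeat (p0 seen earlier)
  step 2: p0  (read 2: p0→p0)
  step 3: p3  (read 1: p0→p3)
  step 4: p5  (read 1: p3→p5)
  step 5: p0  (read 2: p5→p0)
  step 6: p0  (read 2: p0→p0)
  step 7: p0  (read 2: p0→p0)
  step 8: p7  (read 0: p0→p7)
  step 9: p1  (read 0: p7→p1)
  step 10: p3  (read 1: p1→p3)

So i = 0, j = 1, giving x = w[0:0] = ε, y = w[0:1] = 2, z = w[1:10] = 211222001.
Check: |xy| = 1 ≤ 8 and |y| = 1 ≥ 1. Reading y takes M from p0 back to p0, so every xyⁱz is accepted.
Since M has 8 states, any run of length ≥ 8 visits 8+1 states, so by pigeonhole some state repeats within the first 8 steps — that repeat gives the pumpable loop.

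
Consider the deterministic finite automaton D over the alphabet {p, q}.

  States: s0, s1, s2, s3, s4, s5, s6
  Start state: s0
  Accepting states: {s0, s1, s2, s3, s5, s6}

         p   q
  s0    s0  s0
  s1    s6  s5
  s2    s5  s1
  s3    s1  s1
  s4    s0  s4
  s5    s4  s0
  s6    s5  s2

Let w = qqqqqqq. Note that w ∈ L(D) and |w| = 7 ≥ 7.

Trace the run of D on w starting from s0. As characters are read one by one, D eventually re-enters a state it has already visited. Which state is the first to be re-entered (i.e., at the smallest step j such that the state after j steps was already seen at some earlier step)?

Run of D on w = q q q q q q q:
  step 0: s0  (start)
  step 1: s0  (read q: s0→s0)   ← first repeat (s0 seen earlier)
  step 2: s0  (read q: s0→s0)
  step 3: s0  (read q: s0→s0)
  step 4: s0  (read q: s0→s0)
  step 5: s0  (read q: s0→s0)
  step 6: s0  (read q: s0→s0)
  step 7: s0  (read q: s0→s0)

The earliest repeat is at step j = 1: D is in s0, which it already visited at step i = 0.

s0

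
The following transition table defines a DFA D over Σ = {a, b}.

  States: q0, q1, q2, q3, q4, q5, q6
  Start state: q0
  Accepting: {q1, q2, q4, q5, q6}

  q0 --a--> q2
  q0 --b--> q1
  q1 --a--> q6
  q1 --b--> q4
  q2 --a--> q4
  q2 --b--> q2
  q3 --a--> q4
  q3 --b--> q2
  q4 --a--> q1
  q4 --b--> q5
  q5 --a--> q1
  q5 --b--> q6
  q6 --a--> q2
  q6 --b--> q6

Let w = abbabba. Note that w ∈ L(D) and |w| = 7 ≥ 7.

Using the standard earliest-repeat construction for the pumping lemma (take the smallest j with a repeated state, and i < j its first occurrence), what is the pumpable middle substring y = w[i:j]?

Run of D on w = a b b a b b a:
  step 0: q0  (start)
  step 1: q2  (read a: q0→q2)
  step 2: q2  (read b: q2→q2)   ← first repeat (q2 seen earlier)
  step 3: q2  (read b: q2→q2)
  step 4: q4  (read a: q2→q4)
  step 5: q5  (read b: q4→q5)
  step 6: q6  (read b: q5→q6)
  step 7: q2  (read a: q6→q2)

So i = 1, j = 2, giving x = w[0:1] = a, y = w[1:2] = b, z = w[2:7] = babba.
Check: |xy| = 2 ≤ 7 and |y| = 1 ≥ 1. Reading y takes D from q2 back to q2, so every xyⁱz is accepted.
With |Q| = 7, pigeonhole forces a state repeat no later than step 7; the substring read between the first and second visits to that state can be pumped.

b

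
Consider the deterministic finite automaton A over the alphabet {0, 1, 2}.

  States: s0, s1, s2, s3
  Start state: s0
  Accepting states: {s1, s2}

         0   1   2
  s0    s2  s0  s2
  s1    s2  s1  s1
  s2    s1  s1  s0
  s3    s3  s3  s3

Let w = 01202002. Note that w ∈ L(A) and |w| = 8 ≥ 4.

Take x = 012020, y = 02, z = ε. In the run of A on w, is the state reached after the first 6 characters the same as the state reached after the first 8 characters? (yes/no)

no

State sequence: s0 -0-> s2 -1-> s1 -2-> s1 -0-> s2 -2-> s0 -0-> s2 -0-> s1 -2-> s1

After x (step 6): s2. After xy (step 8): s1.
They differ (s2 ≠ s1), so y is not a cycle from the state after x; this split is not the one the pumping-lemma construction produces, and pumping y need not keep the string in L(A).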